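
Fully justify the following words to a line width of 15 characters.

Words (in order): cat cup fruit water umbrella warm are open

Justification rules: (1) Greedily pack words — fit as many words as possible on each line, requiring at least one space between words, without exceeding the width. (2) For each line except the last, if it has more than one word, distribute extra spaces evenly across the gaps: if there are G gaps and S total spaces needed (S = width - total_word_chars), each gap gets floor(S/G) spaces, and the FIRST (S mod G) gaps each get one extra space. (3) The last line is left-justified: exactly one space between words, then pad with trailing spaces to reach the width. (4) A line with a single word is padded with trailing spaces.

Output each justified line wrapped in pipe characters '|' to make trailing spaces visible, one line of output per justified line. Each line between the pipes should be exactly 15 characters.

Answer: |cat  cup  fruit|
|water  umbrella|
|warm are open  |

Derivation:
Line 1: ['cat', 'cup', 'fruit'] (min_width=13, slack=2)
Line 2: ['water', 'umbrella'] (min_width=14, slack=1)
Line 3: ['warm', 'are', 'open'] (min_width=13, slack=2)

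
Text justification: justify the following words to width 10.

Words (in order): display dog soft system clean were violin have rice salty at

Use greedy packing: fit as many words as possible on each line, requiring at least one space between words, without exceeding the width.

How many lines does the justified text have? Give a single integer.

Answer: 7

Derivation:
Line 1: ['display'] (min_width=7, slack=3)
Line 2: ['dog', 'soft'] (min_width=8, slack=2)
Line 3: ['system'] (min_width=6, slack=4)
Line 4: ['clean', 'were'] (min_width=10, slack=0)
Line 5: ['violin'] (min_width=6, slack=4)
Line 6: ['have', 'rice'] (min_width=9, slack=1)
Line 7: ['salty', 'at'] (min_width=8, slack=2)
Total lines: 7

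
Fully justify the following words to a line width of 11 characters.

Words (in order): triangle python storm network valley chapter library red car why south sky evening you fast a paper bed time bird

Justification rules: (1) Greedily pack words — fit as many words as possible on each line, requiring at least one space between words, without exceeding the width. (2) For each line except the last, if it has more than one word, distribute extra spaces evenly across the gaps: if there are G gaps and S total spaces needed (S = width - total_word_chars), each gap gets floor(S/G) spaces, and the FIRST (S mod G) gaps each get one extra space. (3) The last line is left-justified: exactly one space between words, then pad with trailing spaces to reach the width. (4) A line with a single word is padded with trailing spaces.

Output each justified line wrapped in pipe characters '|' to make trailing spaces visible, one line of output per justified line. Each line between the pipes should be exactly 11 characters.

Line 1: ['triangle'] (min_width=8, slack=3)
Line 2: ['python'] (min_width=6, slack=5)
Line 3: ['storm'] (min_width=5, slack=6)
Line 4: ['network'] (min_width=7, slack=4)
Line 5: ['valley'] (min_width=6, slack=5)
Line 6: ['chapter'] (min_width=7, slack=4)
Line 7: ['library', 'red'] (min_width=11, slack=0)
Line 8: ['car', 'why'] (min_width=7, slack=4)
Line 9: ['south', 'sky'] (min_width=9, slack=2)
Line 10: ['evening', 'you'] (min_width=11, slack=0)
Line 11: ['fast', 'a'] (min_width=6, slack=5)
Line 12: ['paper', 'bed'] (min_width=9, slack=2)
Line 13: ['time', 'bird'] (min_width=9, slack=2)

Answer: |triangle   |
|python     |
|storm      |
|network    |
|valley     |
|chapter    |
|library red|
|car     why|
|south   sky|
|evening you|
|fast      a|
|paper   bed|
|time bird  |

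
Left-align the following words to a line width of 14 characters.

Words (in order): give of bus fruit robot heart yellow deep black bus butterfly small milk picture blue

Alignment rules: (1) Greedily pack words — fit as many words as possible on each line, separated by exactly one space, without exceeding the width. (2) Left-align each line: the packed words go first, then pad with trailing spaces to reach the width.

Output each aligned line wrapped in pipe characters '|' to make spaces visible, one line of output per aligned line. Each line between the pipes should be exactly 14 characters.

Line 1: ['give', 'of', 'bus'] (min_width=11, slack=3)
Line 2: ['fruit', 'robot'] (min_width=11, slack=3)
Line 3: ['heart', 'yellow'] (min_width=12, slack=2)
Line 4: ['deep', 'black', 'bus'] (min_width=14, slack=0)
Line 5: ['butterfly'] (min_width=9, slack=5)
Line 6: ['small', 'milk'] (min_width=10, slack=4)
Line 7: ['picture', 'blue'] (min_width=12, slack=2)

Answer: |give of bus   |
|fruit robot   |
|heart yellow  |
|deep black bus|
|butterfly     |
|small milk    |
|picture blue  |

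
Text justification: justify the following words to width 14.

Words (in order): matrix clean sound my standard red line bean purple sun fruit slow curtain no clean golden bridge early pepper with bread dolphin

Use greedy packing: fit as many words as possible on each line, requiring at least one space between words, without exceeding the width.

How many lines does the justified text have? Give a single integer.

Line 1: ['matrix', 'clean'] (min_width=12, slack=2)
Line 2: ['sound', 'my'] (min_width=8, slack=6)
Line 3: ['standard', 'red'] (min_width=12, slack=2)
Line 4: ['line', 'bean'] (min_width=9, slack=5)
Line 5: ['purple', 'sun'] (min_width=10, slack=4)
Line 6: ['fruit', 'slow'] (min_width=10, slack=4)
Line 7: ['curtain', 'no'] (min_width=10, slack=4)
Line 8: ['clean', 'golden'] (min_width=12, slack=2)
Line 9: ['bridge', 'early'] (min_width=12, slack=2)
Line 10: ['pepper', 'with'] (min_width=11, slack=3)
Line 11: ['bread', 'dolphin'] (min_width=13, slack=1)
Total lines: 11

Answer: 11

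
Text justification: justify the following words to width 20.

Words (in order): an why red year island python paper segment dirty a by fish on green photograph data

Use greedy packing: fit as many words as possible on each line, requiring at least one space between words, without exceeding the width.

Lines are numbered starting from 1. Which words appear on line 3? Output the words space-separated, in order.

Answer: segment dirty a by

Derivation:
Line 1: ['an', 'why', 'red', 'year'] (min_width=15, slack=5)
Line 2: ['island', 'python', 'paper'] (min_width=19, slack=1)
Line 3: ['segment', 'dirty', 'a', 'by'] (min_width=18, slack=2)
Line 4: ['fish', 'on', 'green'] (min_width=13, slack=7)
Line 5: ['photograph', 'data'] (min_width=15, slack=5)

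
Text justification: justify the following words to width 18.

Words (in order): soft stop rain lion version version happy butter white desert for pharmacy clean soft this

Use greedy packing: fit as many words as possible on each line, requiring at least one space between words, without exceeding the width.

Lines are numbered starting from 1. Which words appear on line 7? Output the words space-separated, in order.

Answer: soft this

Derivation:
Line 1: ['soft', 'stop', 'rain'] (min_width=14, slack=4)
Line 2: ['lion', 'version'] (min_width=12, slack=6)
Line 3: ['version', 'happy'] (min_width=13, slack=5)
Line 4: ['butter', 'white'] (min_width=12, slack=6)
Line 5: ['desert', 'for'] (min_width=10, slack=8)
Line 6: ['pharmacy', 'clean'] (min_width=14, slack=4)
Line 7: ['soft', 'this'] (min_width=9, slack=9)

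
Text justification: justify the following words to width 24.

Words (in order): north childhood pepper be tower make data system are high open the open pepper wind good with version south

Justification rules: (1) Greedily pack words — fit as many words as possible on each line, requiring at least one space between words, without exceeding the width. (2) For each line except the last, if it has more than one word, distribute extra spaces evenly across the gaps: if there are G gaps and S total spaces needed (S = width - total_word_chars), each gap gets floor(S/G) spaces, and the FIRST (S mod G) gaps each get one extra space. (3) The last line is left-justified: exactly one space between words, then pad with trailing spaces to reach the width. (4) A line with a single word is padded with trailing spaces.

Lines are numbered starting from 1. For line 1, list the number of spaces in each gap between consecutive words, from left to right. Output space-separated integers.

Answer: 2 2

Derivation:
Line 1: ['north', 'childhood', 'pepper'] (min_width=22, slack=2)
Line 2: ['be', 'tower', 'make', 'data'] (min_width=18, slack=6)
Line 3: ['system', 'are', 'high', 'open', 'the'] (min_width=24, slack=0)
Line 4: ['open', 'pepper', 'wind', 'good'] (min_width=21, slack=3)
Line 5: ['with', 'version', 'south'] (min_width=18, slack=6)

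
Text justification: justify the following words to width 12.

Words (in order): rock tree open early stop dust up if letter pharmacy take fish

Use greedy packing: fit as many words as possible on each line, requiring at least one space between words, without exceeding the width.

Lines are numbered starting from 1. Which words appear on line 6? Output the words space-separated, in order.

Answer: take fish

Derivation:
Line 1: ['rock', 'tree'] (min_width=9, slack=3)
Line 2: ['open', 'early'] (min_width=10, slack=2)
Line 3: ['stop', 'dust', 'up'] (min_width=12, slack=0)
Line 4: ['if', 'letter'] (min_width=9, slack=3)
Line 5: ['pharmacy'] (min_width=8, slack=4)
Line 6: ['take', 'fish'] (min_width=9, slack=3)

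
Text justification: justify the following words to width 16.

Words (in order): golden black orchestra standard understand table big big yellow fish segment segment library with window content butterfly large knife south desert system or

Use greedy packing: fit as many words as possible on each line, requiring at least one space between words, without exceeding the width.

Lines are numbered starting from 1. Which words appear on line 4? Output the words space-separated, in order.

Line 1: ['golden', 'black'] (min_width=12, slack=4)
Line 2: ['orchestra'] (min_width=9, slack=7)
Line 3: ['standard'] (min_width=8, slack=8)
Line 4: ['understand', 'table'] (min_width=16, slack=0)
Line 5: ['big', 'big', 'yellow'] (min_width=14, slack=2)
Line 6: ['fish', 'segment'] (min_width=12, slack=4)
Line 7: ['segment', 'library'] (min_width=15, slack=1)
Line 8: ['with', 'window'] (min_width=11, slack=5)
Line 9: ['content'] (min_width=7, slack=9)
Line 10: ['butterfly', 'large'] (min_width=15, slack=1)
Line 11: ['knife', 'south'] (min_width=11, slack=5)
Line 12: ['desert', 'system', 'or'] (min_width=16, slack=0)

Answer: understand table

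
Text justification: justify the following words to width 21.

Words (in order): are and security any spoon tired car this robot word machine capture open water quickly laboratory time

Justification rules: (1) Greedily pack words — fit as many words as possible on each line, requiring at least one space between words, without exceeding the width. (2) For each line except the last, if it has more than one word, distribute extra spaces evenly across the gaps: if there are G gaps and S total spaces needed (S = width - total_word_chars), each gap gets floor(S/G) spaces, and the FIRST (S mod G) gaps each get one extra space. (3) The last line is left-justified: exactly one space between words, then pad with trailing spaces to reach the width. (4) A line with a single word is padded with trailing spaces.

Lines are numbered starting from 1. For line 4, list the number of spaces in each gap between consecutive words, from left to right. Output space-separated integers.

Line 1: ['are', 'and', 'security', 'any'] (min_width=20, slack=1)
Line 2: ['spoon', 'tired', 'car', 'this'] (min_width=20, slack=1)
Line 3: ['robot', 'word', 'machine'] (min_width=18, slack=3)
Line 4: ['capture', 'open', 'water'] (min_width=18, slack=3)
Line 5: ['quickly', 'laboratory'] (min_width=18, slack=3)
Line 6: ['time'] (min_width=4, slack=17)

Answer: 3 2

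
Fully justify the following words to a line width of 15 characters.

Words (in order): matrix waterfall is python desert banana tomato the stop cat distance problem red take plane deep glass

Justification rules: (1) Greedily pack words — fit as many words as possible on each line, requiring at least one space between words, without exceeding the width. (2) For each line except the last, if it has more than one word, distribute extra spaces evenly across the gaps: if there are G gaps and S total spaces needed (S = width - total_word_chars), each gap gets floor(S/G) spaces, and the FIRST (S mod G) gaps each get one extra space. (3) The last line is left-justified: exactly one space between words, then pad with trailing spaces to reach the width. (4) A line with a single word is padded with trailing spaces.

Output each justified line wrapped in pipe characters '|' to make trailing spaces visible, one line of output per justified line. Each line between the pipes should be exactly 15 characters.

Line 1: ['matrix'] (min_width=6, slack=9)
Line 2: ['waterfall', 'is'] (min_width=12, slack=3)
Line 3: ['python', 'desert'] (min_width=13, slack=2)
Line 4: ['banana', 'tomato'] (min_width=13, slack=2)
Line 5: ['the', 'stop', 'cat'] (min_width=12, slack=3)
Line 6: ['distance'] (min_width=8, slack=7)
Line 7: ['problem', 'red'] (min_width=11, slack=4)
Line 8: ['take', 'plane', 'deep'] (min_width=15, slack=0)
Line 9: ['glass'] (min_width=5, slack=10)

Answer: |matrix         |
|waterfall    is|
|python   desert|
|banana   tomato|
|the   stop  cat|
|distance       |
|problem     red|
|take plane deep|
|glass          |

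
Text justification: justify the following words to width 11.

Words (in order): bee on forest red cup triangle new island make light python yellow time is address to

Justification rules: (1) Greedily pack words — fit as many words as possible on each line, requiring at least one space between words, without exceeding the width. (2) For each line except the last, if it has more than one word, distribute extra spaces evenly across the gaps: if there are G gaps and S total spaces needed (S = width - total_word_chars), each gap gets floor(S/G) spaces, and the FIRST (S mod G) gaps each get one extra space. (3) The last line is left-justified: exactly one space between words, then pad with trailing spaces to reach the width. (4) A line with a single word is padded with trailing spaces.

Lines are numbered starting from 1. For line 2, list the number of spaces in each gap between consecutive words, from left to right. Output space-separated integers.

Line 1: ['bee', 'on'] (min_width=6, slack=5)
Line 2: ['forest', 'red'] (min_width=10, slack=1)
Line 3: ['cup'] (min_width=3, slack=8)
Line 4: ['triangle'] (min_width=8, slack=3)
Line 5: ['new', 'island'] (min_width=10, slack=1)
Line 6: ['make', 'light'] (min_width=10, slack=1)
Line 7: ['python'] (min_width=6, slack=5)
Line 8: ['yellow', 'time'] (min_width=11, slack=0)
Line 9: ['is', 'address'] (min_width=10, slack=1)
Line 10: ['to'] (min_width=2, slack=9)

Answer: 2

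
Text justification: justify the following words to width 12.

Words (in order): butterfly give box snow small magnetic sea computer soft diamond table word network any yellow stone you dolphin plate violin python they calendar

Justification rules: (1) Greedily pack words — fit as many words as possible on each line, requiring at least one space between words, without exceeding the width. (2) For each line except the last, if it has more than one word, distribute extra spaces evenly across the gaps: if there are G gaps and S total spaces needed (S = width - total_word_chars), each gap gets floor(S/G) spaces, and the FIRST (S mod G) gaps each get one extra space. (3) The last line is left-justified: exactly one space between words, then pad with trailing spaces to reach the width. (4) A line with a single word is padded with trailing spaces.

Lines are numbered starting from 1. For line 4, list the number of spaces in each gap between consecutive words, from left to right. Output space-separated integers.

Line 1: ['butterfly'] (min_width=9, slack=3)
Line 2: ['give', 'box'] (min_width=8, slack=4)
Line 3: ['snow', 'small'] (min_width=10, slack=2)
Line 4: ['magnetic', 'sea'] (min_width=12, slack=0)
Line 5: ['computer'] (min_width=8, slack=4)
Line 6: ['soft', 'diamond'] (min_width=12, slack=0)
Line 7: ['table', 'word'] (min_width=10, slack=2)
Line 8: ['network', 'any'] (min_width=11, slack=1)
Line 9: ['yellow', 'stone'] (min_width=12, slack=0)
Line 10: ['you', 'dolphin'] (min_width=11, slack=1)
Line 11: ['plate', 'violin'] (min_width=12, slack=0)
Line 12: ['python', 'they'] (min_width=11, slack=1)
Line 13: ['calendar'] (min_width=8, slack=4)

Answer: 1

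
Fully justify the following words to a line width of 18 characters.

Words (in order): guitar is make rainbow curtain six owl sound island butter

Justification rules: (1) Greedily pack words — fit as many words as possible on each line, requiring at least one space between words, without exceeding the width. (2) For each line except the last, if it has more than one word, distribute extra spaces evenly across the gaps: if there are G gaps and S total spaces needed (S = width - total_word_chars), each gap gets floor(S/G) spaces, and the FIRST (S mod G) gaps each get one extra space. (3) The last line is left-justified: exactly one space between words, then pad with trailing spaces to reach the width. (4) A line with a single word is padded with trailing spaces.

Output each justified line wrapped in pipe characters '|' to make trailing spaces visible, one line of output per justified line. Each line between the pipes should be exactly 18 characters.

Answer: |guitar   is   make|
|rainbow    curtain|
|six    owl   sound|
|island butter     |

Derivation:
Line 1: ['guitar', 'is', 'make'] (min_width=14, slack=4)
Line 2: ['rainbow', 'curtain'] (min_width=15, slack=3)
Line 3: ['six', 'owl', 'sound'] (min_width=13, slack=5)
Line 4: ['island', 'butter'] (min_width=13, slack=5)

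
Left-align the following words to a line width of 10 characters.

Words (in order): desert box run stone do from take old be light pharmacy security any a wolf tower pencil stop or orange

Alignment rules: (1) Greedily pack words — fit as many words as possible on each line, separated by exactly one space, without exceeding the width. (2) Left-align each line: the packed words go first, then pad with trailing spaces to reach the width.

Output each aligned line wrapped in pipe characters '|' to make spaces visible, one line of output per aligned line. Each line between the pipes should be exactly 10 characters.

Line 1: ['desert', 'box'] (min_width=10, slack=0)
Line 2: ['run', 'stone'] (min_width=9, slack=1)
Line 3: ['do', 'from'] (min_width=7, slack=3)
Line 4: ['take', 'old'] (min_width=8, slack=2)
Line 5: ['be', 'light'] (min_width=8, slack=2)
Line 6: ['pharmacy'] (min_width=8, slack=2)
Line 7: ['security'] (min_width=8, slack=2)
Line 8: ['any', 'a', 'wolf'] (min_width=10, slack=0)
Line 9: ['tower'] (min_width=5, slack=5)
Line 10: ['pencil'] (min_width=6, slack=4)
Line 11: ['stop', 'or'] (min_width=7, slack=3)
Line 12: ['orange'] (min_width=6, slack=4)

Answer: |desert box|
|run stone |
|do from   |
|take old  |
|be light  |
|pharmacy  |
|security  |
|any a wolf|
|tower     |
|pencil    |
|stop or   |
|orange    |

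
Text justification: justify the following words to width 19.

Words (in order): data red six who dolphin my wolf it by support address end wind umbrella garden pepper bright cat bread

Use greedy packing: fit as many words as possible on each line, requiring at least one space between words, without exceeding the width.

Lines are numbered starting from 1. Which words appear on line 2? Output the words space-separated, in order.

Answer: dolphin my wolf it

Derivation:
Line 1: ['data', 'red', 'six', 'who'] (min_width=16, slack=3)
Line 2: ['dolphin', 'my', 'wolf', 'it'] (min_width=18, slack=1)
Line 3: ['by', 'support', 'address'] (min_width=18, slack=1)
Line 4: ['end', 'wind', 'umbrella'] (min_width=17, slack=2)
Line 5: ['garden', 'pepper'] (min_width=13, slack=6)
Line 6: ['bright', 'cat', 'bread'] (min_width=16, slack=3)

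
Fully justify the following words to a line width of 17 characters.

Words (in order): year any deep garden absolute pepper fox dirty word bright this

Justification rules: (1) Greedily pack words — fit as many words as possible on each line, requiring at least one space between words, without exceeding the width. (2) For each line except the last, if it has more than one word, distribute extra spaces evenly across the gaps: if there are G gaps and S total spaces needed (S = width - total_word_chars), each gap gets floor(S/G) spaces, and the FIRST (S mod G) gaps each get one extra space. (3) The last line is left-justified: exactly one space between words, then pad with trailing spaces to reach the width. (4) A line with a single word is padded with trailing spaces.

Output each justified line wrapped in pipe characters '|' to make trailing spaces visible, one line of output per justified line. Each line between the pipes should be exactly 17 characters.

Answer: |year   any   deep|
|garden   absolute|
|pepper  fox dirty|
|word bright this |

Derivation:
Line 1: ['year', 'any', 'deep'] (min_width=13, slack=4)
Line 2: ['garden', 'absolute'] (min_width=15, slack=2)
Line 3: ['pepper', 'fox', 'dirty'] (min_width=16, slack=1)
Line 4: ['word', 'bright', 'this'] (min_width=16, slack=1)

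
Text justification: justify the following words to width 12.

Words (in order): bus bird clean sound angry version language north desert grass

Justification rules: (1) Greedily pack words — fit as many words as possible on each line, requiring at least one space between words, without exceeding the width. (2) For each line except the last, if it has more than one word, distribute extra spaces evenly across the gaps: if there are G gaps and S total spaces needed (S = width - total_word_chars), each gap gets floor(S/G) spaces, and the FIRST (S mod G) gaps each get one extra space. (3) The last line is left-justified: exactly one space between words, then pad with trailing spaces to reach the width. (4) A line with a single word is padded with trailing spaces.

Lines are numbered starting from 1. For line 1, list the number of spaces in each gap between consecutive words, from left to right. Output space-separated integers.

Answer: 5

Derivation:
Line 1: ['bus', 'bird'] (min_width=8, slack=4)
Line 2: ['clean', 'sound'] (min_width=11, slack=1)
Line 3: ['angry'] (min_width=5, slack=7)
Line 4: ['version'] (min_width=7, slack=5)
Line 5: ['language'] (min_width=8, slack=4)
Line 6: ['north', 'desert'] (min_width=12, slack=0)
Line 7: ['grass'] (min_width=5, slack=7)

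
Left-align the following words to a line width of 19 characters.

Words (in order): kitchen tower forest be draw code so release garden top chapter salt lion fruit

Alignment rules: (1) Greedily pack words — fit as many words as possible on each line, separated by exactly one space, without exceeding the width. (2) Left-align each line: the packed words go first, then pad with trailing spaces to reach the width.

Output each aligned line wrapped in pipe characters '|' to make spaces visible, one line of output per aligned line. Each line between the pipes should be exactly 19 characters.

Line 1: ['kitchen', 'tower'] (min_width=13, slack=6)
Line 2: ['forest', 'be', 'draw', 'code'] (min_width=19, slack=0)
Line 3: ['so', 'release', 'garden'] (min_width=17, slack=2)
Line 4: ['top', 'chapter', 'salt'] (min_width=16, slack=3)
Line 5: ['lion', 'fruit'] (min_width=10, slack=9)

Answer: |kitchen tower      |
|forest be draw code|
|so release garden  |
|top chapter salt   |
|lion fruit         |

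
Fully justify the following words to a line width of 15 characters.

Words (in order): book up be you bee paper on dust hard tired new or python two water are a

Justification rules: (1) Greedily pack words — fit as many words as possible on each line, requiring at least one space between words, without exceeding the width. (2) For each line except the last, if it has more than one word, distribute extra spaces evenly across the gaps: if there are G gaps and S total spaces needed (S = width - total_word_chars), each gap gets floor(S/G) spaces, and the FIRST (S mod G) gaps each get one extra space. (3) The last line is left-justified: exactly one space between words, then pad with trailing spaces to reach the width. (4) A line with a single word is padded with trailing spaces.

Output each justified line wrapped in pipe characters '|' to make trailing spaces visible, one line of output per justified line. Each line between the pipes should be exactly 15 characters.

Answer: |book  up be you|
|bee   paper  on|
|dust hard tired|
|new  or  python|
|two water are a|

Derivation:
Line 1: ['book', 'up', 'be', 'you'] (min_width=14, slack=1)
Line 2: ['bee', 'paper', 'on'] (min_width=12, slack=3)
Line 3: ['dust', 'hard', 'tired'] (min_width=15, slack=0)
Line 4: ['new', 'or', 'python'] (min_width=13, slack=2)
Line 5: ['two', 'water', 'are', 'a'] (min_width=15, slack=0)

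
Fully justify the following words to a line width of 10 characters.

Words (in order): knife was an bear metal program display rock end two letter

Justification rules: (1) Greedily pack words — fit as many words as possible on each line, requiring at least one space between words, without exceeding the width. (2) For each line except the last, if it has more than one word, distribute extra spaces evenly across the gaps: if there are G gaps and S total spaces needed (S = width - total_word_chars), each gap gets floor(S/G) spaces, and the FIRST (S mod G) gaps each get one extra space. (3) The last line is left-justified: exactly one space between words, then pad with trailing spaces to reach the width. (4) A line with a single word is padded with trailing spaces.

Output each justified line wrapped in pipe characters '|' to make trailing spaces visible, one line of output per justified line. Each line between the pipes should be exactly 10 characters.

Line 1: ['knife', 'was'] (min_width=9, slack=1)
Line 2: ['an', 'bear'] (min_width=7, slack=3)
Line 3: ['metal'] (min_width=5, slack=5)
Line 4: ['program'] (min_width=7, slack=3)
Line 5: ['display'] (min_width=7, slack=3)
Line 6: ['rock', 'end'] (min_width=8, slack=2)
Line 7: ['two', 'letter'] (min_width=10, slack=0)

Answer: |knife  was|
|an    bear|
|metal     |
|program   |
|display   |
|rock   end|
|two letter|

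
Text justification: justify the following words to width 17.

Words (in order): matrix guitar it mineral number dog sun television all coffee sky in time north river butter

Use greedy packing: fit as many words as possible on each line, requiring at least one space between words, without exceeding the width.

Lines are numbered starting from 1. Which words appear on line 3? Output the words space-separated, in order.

Line 1: ['matrix', 'guitar', 'it'] (min_width=16, slack=1)
Line 2: ['mineral', 'number'] (min_width=14, slack=3)
Line 3: ['dog', 'sun'] (min_width=7, slack=10)
Line 4: ['television', 'all'] (min_width=14, slack=3)
Line 5: ['coffee', 'sky', 'in'] (min_width=13, slack=4)
Line 6: ['time', 'north', 'river'] (min_width=16, slack=1)
Line 7: ['butter'] (min_width=6, slack=11)

Answer: dog sun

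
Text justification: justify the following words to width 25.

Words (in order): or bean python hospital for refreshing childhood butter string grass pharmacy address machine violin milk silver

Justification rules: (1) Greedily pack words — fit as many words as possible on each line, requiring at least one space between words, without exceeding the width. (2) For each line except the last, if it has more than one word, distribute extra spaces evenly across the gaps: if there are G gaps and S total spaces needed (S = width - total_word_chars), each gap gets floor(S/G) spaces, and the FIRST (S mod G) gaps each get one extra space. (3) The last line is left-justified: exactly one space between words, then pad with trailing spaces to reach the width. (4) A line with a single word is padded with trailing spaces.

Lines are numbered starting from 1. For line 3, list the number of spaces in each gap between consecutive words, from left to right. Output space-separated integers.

Line 1: ['or', 'bean', 'python', 'hospital'] (min_width=23, slack=2)
Line 2: ['for', 'refreshing', 'childhood'] (min_width=24, slack=1)
Line 3: ['butter', 'string', 'grass'] (min_width=19, slack=6)
Line 4: ['pharmacy', 'address', 'machine'] (min_width=24, slack=1)
Line 5: ['violin', 'milk', 'silver'] (min_width=18, slack=7)

Answer: 4 4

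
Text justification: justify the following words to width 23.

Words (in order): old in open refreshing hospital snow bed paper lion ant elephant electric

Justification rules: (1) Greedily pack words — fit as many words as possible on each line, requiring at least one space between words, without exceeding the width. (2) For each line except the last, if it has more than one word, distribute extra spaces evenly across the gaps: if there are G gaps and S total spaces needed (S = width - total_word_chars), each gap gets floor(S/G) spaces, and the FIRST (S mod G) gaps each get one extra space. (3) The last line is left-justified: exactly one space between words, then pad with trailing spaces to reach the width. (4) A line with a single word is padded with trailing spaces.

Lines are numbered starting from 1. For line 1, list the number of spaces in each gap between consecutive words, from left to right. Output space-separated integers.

Answer: 2 1 1

Derivation:
Line 1: ['old', 'in', 'open', 'refreshing'] (min_width=22, slack=1)
Line 2: ['hospital', 'snow', 'bed', 'paper'] (min_width=23, slack=0)
Line 3: ['lion', 'ant', 'elephant'] (min_width=17, slack=6)
Line 4: ['electric'] (min_width=8, slack=15)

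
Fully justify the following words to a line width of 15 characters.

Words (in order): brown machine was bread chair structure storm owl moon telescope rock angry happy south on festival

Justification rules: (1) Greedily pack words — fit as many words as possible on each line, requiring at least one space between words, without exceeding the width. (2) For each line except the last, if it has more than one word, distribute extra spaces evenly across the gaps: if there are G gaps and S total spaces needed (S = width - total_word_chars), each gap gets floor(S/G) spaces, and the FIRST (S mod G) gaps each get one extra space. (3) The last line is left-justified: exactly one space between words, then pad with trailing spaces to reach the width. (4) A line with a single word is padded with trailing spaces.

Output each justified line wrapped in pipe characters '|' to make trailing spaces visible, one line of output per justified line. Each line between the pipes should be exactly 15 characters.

Answer: |brown   machine|
|was bread chair|
|structure storm|
|owl        moon|
|telescope  rock|
|angry     happy|
|south        on|
|festival       |

Derivation:
Line 1: ['brown', 'machine'] (min_width=13, slack=2)
Line 2: ['was', 'bread', 'chair'] (min_width=15, slack=0)
Line 3: ['structure', 'storm'] (min_width=15, slack=0)
Line 4: ['owl', 'moon'] (min_width=8, slack=7)
Line 5: ['telescope', 'rock'] (min_width=14, slack=1)
Line 6: ['angry', 'happy'] (min_width=11, slack=4)
Line 7: ['south', 'on'] (min_width=8, slack=7)
Line 8: ['festival'] (min_width=8, slack=7)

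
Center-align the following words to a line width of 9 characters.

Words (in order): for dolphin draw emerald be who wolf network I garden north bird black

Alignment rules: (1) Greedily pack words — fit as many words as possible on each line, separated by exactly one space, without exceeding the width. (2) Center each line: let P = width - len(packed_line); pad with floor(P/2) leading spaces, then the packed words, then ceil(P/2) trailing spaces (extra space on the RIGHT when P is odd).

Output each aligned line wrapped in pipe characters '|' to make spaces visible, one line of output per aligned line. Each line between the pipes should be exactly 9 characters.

Line 1: ['for'] (min_width=3, slack=6)
Line 2: ['dolphin'] (min_width=7, slack=2)
Line 3: ['draw'] (min_width=4, slack=5)
Line 4: ['emerald'] (min_width=7, slack=2)
Line 5: ['be', 'who'] (min_width=6, slack=3)
Line 6: ['wolf'] (min_width=4, slack=5)
Line 7: ['network', 'I'] (min_width=9, slack=0)
Line 8: ['garden'] (min_width=6, slack=3)
Line 9: ['north'] (min_width=5, slack=4)
Line 10: ['bird'] (min_width=4, slack=5)
Line 11: ['black'] (min_width=5, slack=4)

Answer: |   for   |
| dolphin |
|  draw   |
| emerald |
| be who  |
|  wolf   |
|network I|
| garden  |
|  north  |
|  bird   |
|  black  |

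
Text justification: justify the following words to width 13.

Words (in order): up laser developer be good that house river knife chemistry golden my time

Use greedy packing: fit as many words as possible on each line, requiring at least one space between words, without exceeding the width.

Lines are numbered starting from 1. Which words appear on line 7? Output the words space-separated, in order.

Line 1: ['up', 'laser'] (min_width=8, slack=5)
Line 2: ['developer', 'be'] (min_width=12, slack=1)
Line 3: ['good', 'that'] (min_width=9, slack=4)
Line 4: ['house', 'river'] (min_width=11, slack=2)
Line 5: ['knife'] (min_width=5, slack=8)
Line 6: ['chemistry'] (min_width=9, slack=4)
Line 7: ['golden', 'my'] (min_width=9, slack=4)
Line 8: ['time'] (min_width=4, slack=9)

Answer: golden my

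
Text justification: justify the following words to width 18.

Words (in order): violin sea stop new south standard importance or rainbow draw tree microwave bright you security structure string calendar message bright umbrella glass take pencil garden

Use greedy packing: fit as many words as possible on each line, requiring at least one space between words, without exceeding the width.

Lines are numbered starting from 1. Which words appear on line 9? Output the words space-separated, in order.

Answer: bright umbrella

Derivation:
Line 1: ['violin', 'sea', 'stop'] (min_width=15, slack=3)
Line 2: ['new', 'south', 'standard'] (min_width=18, slack=0)
Line 3: ['importance', 'or'] (min_width=13, slack=5)
Line 4: ['rainbow', 'draw', 'tree'] (min_width=17, slack=1)
Line 5: ['microwave', 'bright'] (min_width=16, slack=2)
Line 6: ['you', 'security'] (min_width=12, slack=6)
Line 7: ['structure', 'string'] (min_width=16, slack=2)
Line 8: ['calendar', 'message'] (min_width=16, slack=2)
Line 9: ['bright', 'umbrella'] (min_width=15, slack=3)
Line 10: ['glass', 'take', 'pencil'] (min_width=17, slack=1)
Line 11: ['garden'] (min_width=6, slack=12)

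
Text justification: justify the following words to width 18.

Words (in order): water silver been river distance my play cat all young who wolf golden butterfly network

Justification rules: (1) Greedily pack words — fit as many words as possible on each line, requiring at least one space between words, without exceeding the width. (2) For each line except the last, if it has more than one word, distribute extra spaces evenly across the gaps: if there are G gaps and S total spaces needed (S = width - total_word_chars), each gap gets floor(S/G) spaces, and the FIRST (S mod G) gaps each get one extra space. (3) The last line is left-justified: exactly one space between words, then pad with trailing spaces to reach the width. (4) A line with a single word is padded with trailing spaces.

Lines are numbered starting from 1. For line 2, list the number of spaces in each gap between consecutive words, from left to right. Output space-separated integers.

Line 1: ['water', 'silver', 'been'] (min_width=17, slack=1)
Line 2: ['river', 'distance', 'my'] (min_width=17, slack=1)
Line 3: ['play', 'cat', 'all', 'young'] (min_width=18, slack=0)
Line 4: ['who', 'wolf', 'golden'] (min_width=15, slack=3)
Line 5: ['butterfly', 'network'] (min_width=17, slack=1)

Answer: 2 1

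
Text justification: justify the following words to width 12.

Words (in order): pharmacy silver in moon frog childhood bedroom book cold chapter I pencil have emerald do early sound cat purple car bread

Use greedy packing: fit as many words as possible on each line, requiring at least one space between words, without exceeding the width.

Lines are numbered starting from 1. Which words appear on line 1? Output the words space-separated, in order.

Line 1: ['pharmacy'] (min_width=8, slack=4)
Line 2: ['silver', 'in'] (min_width=9, slack=3)
Line 3: ['moon', 'frog'] (min_width=9, slack=3)
Line 4: ['childhood'] (min_width=9, slack=3)
Line 5: ['bedroom', 'book'] (min_width=12, slack=0)
Line 6: ['cold', 'chapter'] (min_width=12, slack=0)
Line 7: ['I', 'pencil'] (min_width=8, slack=4)
Line 8: ['have', 'emerald'] (min_width=12, slack=0)
Line 9: ['do', 'early'] (min_width=8, slack=4)
Line 10: ['sound', 'cat'] (min_width=9, slack=3)
Line 11: ['purple', 'car'] (min_width=10, slack=2)
Line 12: ['bread'] (min_width=5, slack=7)

Answer: pharmacy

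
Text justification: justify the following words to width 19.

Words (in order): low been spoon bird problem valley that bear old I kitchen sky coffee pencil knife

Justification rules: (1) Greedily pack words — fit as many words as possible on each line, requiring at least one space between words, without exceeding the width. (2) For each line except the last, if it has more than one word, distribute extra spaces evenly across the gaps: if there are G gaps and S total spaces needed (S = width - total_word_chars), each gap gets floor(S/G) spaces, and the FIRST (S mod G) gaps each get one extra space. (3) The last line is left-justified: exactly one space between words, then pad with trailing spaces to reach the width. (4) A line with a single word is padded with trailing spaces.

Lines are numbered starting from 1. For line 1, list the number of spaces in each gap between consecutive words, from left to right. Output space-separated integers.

Line 1: ['low', 'been', 'spoon', 'bird'] (min_width=19, slack=0)
Line 2: ['problem', 'valley', 'that'] (min_width=19, slack=0)
Line 3: ['bear', 'old', 'I', 'kitchen'] (min_width=18, slack=1)
Line 4: ['sky', 'coffee', 'pencil'] (min_width=17, slack=2)
Line 5: ['knife'] (min_width=5, slack=14)

Answer: 1 1 1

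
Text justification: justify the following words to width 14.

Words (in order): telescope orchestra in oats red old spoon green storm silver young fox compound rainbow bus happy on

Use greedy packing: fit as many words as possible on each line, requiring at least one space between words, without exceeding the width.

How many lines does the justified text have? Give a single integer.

Answer: 9

Derivation:
Line 1: ['telescope'] (min_width=9, slack=5)
Line 2: ['orchestra', 'in'] (min_width=12, slack=2)
Line 3: ['oats', 'red', 'old'] (min_width=12, slack=2)
Line 4: ['spoon', 'green'] (min_width=11, slack=3)
Line 5: ['storm', 'silver'] (min_width=12, slack=2)
Line 6: ['young', 'fox'] (min_width=9, slack=5)
Line 7: ['compound'] (min_width=8, slack=6)
Line 8: ['rainbow', 'bus'] (min_width=11, slack=3)
Line 9: ['happy', 'on'] (min_width=8, slack=6)
Total lines: 9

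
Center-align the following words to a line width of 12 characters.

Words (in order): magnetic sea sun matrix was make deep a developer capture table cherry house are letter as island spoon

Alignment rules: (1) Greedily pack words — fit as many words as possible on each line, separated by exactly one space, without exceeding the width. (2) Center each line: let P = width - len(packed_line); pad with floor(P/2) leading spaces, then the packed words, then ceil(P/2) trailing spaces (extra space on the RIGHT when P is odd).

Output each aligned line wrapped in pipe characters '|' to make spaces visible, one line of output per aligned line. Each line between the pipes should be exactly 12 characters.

Answer: |magnetic sea|
| sun matrix |
|  was make  |
|   deep a   |
| developer  |
|  capture   |
|table cherry|
| house are  |
| letter as  |
|island spoon|

Derivation:
Line 1: ['magnetic', 'sea'] (min_width=12, slack=0)
Line 2: ['sun', 'matrix'] (min_width=10, slack=2)
Line 3: ['was', 'make'] (min_width=8, slack=4)
Line 4: ['deep', 'a'] (min_width=6, slack=6)
Line 5: ['developer'] (min_width=9, slack=3)
Line 6: ['capture'] (min_width=7, slack=5)
Line 7: ['table', 'cherry'] (min_width=12, slack=0)
Line 8: ['house', 'are'] (min_width=9, slack=3)
Line 9: ['letter', 'as'] (min_width=9, slack=3)
Line 10: ['island', 'spoon'] (min_width=12, slack=0)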